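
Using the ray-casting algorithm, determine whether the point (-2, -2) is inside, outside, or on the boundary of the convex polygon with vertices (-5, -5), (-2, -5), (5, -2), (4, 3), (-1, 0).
The point (-2, -2) lies strictly inside the polygon

Cast a horizontal ray to the right from the query point and count how many polygon edges it crosses (each edge strictly once or zero times, handled with the usual half-open convention). 
Parity of crossings → odd ⇒ inside.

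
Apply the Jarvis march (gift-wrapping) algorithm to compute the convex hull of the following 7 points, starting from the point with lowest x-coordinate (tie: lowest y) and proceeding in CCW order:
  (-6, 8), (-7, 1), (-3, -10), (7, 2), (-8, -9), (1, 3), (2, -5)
Hull (CCW) = [(-8, -9), (-3, -10), (2, -5), (7, 2), (-6, 8), (-7, 1)]

Jarvis march: at each step, from the current hull vertex p, select the next vertex q as the point such that every other point lies strictly to the left of (or on) the directed line p → q. (Equivalently: for every other point r, the cross product (q − p) × (r − p) ≥ 0.)
Starting point (lowest x, tie lowest y): (-8, -9). Wrap until returning to start. Resulting hull: (-8, -9), (-3, -10), (2, -5), (7, 2), (-6, 8), (-7, 1).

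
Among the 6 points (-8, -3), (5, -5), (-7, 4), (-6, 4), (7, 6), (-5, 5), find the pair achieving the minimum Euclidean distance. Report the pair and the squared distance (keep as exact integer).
Pair = ((-7, 4), (-6, 4)); squared distance = 1

Compute all C(6, 2) = 15 pairwise squared distances (x_i − x_j)² + (y_i − y_j)². The minimum is 1, attained by the pair ((-7, 4), (-6, 4)).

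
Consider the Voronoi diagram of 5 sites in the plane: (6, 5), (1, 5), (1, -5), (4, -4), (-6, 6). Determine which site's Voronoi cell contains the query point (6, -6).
Nearest site = (4, -4)

The Voronoi cell of site s contains exactly those query points closer to s than to any other site. Compute squared distances from q = (6, -6) to each site:
  (4 − 6)² + (-4 − -6)² = 8
  (1 − 6)² + (-5 − -6)² = 26
  (6 − 6)² + (5 − -6)² = 121
  (1 − 6)² + (5 − -6)² = 146
  (-6 − 6)² + (6 − -6)² = 288
Minimum is attained by (4, -4), so q lies in its Voronoi cell.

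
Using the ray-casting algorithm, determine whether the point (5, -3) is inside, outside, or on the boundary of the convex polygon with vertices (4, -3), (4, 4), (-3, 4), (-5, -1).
The point (5, -3) lies strictly outside the polygon

Cast a horizontal ray to the right from the query point and count how many polygon edges it crosses (each edge strictly once or zero times, handled with the usual half-open convention). 
Parity of crossings → even ⇒ outside.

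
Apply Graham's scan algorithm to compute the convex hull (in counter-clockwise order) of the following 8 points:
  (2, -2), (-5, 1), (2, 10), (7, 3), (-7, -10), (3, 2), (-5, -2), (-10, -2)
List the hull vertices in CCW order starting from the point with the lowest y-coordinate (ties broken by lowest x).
Hull (CCW) = [(-7, -10), (2, -2), (7, 3), (2, 10), (-10, -2)]

Graham scan procedure:
  1. Find the pivot p₀ = point with lowest y (tie → lowest x): (-7, -10).
  2. Sort the remaining points by polar angle around p₀.
  3. Walk through sorted points, maintaining a stack; pop the top while the last three entries make a non-left turn (cross product ≤ 0).
  4. Final stack is the convex hull in CCW order: (-7, -10), (2, -2), (7, 3), (2, 10), (-10, -2).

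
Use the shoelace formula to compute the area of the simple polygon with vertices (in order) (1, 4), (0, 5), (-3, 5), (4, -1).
Area = 10

Shoelace formula: Area = (1/2) |Σ_i (x_i · y_{i+1} − x_{i+1} · y_i)| (indices mod n). Compute each cross term:
  (1)(5) − (0)(4) = 5
  (0)(5) − (-3)(5) = 15
  (-3)(-1) − (4)(5) = -17
  (4)(4) − (1)(-1) = 17
Sum = 20, so (signed) Area = 20/2 = 10, |Area| = 10.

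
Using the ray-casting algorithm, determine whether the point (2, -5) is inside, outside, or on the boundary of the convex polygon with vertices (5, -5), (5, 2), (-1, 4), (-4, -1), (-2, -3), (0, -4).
The point (2, -5) lies strictly outside the polygon

Cast a horizontal ray to the right from the query point and count how many polygon edges it crosses (each edge strictly once or zero times, handled with the usual half-open convention). 
Parity of crossings → even ⇒ outside.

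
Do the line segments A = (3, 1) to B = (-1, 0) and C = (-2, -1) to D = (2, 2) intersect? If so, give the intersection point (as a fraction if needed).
Yes; intersection at (-1/2, 1/8) (t = 7/8 on AB, s = 3/8 on CD)

Parametrize AB as A + t(B − A) = (3 + -4 t, 1 + -1 t) and CD as C + s(D − C) = (-2 + 4 s, -1 + 3 s). Solve the linear system for (t, s). Determinant = 8 ≠ 0, so a unique intersection of the containing lines exists. Solution: t = 7/8, s = 3/8 — both in [0, 1], so the segments cross. Intersection point: (-1/2, 1/8).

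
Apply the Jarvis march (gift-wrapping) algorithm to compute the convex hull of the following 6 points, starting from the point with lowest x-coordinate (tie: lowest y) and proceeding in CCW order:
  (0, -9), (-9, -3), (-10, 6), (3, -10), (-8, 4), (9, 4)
Hull (CCW) = [(-10, 6), (-9, -3), (0, -9), (3, -10), (9, 4)]

Jarvis march: at each step, from the current hull vertex p, select the next vertex q as the point such that every other point lies strictly to the left of (or on) the directed line p → q. (Equivalently: for every other point r, the cross product (q − p) × (r − p) ≥ 0.)
Starting point (lowest x, tie lowest y): (-10, 6). Wrap until returning to start. Resulting hull: (-10, 6), (-9, -3), (0, -9), (3, -10), (9, 4).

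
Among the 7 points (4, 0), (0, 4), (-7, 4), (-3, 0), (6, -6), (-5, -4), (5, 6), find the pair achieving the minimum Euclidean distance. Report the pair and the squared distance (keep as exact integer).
Pair = ((-3, 0), (-5, -4)); squared distance = 20

Compute all C(7, 2) = 21 pairwise squared distances (x_i − x_j)² + (y_i − y_j)². The minimum is 20, attained by the pair ((-3, 0), (-5, -4)).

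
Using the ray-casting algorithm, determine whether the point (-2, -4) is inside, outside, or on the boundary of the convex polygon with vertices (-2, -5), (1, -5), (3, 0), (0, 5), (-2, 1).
The point (-2, -4) lies on the polygon boundary

Boundary check: the query satisfies the collinearity and bounding-box conditions for some polygon edge, so it lies exactly on the boundary.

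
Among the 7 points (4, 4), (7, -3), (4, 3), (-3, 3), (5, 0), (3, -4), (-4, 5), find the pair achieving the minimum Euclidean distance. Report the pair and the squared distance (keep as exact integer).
Pair = ((4, 4), (4, 3)); squared distance = 1

Compute all C(7, 2) = 21 pairwise squared distances (x_i − x_j)² + (y_i − y_j)². The minimum is 1, attained by the pair ((4, 4), (4, 3)).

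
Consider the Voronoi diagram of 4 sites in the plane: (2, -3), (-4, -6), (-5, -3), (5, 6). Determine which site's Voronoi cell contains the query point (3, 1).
Nearest site = (2, -3)

The Voronoi cell of site s contains exactly those query points closer to s than to any other site. Compute squared distances from q = (3, 1) to each site:
  (2 − 3)² + (-3 − 1)² = 17
  (5 − 3)² + (6 − 1)² = 29
  (-5 − 3)² + (-3 − 1)² = 80
  (-4 − 3)² + (-6 − 1)² = 98
Minimum is attained by (2, -3), so q lies in its Voronoi cell.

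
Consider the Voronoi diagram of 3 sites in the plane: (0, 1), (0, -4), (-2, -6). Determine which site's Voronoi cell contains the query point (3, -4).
Nearest site = (0, -4)

The Voronoi cell of site s contains exactly those query points closer to s than to any other site. Compute squared distances from q = (3, -4) to each site:
  (0 − 3)² + (-4 − -4)² = 9
  (-2 − 3)² + (-6 − -4)² = 29
  (0 − 3)² + (1 − -4)² = 34
Minimum is attained by (0, -4), so q lies in its Voronoi cell.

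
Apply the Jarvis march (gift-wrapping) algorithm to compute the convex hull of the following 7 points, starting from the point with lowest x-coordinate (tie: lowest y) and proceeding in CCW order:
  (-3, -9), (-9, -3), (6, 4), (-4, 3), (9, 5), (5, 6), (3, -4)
Hull (CCW) = [(-9, -3), (-3, -9), (3, -4), (9, 5), (5, 6), (-4, 3)]

Jarvis march: at each step, from the current hull vertex p, select the next vertex q as the point such that every other point lies strictly to the left of (or on) the directed line p → q. (Equivalently: for every other point r, the cross product (q − p) × (r − p) ≥ 0.)
Starting point (lowest x, tie lowest y): (-9, -3). Wrap until returning to start. Resulting hull: (-9, -3), (-3, -9), (3, -4), (9, 5), (5, 6), (-4, 3).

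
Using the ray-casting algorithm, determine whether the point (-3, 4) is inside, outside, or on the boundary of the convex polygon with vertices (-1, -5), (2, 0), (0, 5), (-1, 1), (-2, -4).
The point (-3, 4) lies strictly outside the polygon

Cast a horizontal ray to the right from the query point and count how many polygon edges it crosses (each edge strictly once or zero times, handled with the usual half-open convention). 
Parity of crossings → even ⇒ outside.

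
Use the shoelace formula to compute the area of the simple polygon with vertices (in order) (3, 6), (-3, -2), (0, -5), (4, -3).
Area = 40

Shoelace formula: Area = (1/2) |Σ_i (x_i · y_{i+1} − x_{i+1} · y_i)| (indices mod n). Compute each cross term:
  (3)(-2) − (-3)(6) = 12
  (-3)(-5) − (0)(-2) = 15
  (0)(-3) − (4)(-5) = 20
  (4)(6) − (3)(-3) = 33
Sum = 80, so (signed) Area = 80/2 = 40, |Area| = 40.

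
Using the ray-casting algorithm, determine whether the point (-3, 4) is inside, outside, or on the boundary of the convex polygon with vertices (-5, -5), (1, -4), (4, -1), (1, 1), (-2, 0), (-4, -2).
The point (-3, 4) lies strictly outside the polygon

Cast a horizontal ray to the right from the query point and count how many polygon edges it crosses (each edge strictly once or zero times, handled with the usual half-open convention). 
Parity of crossings → even ⇒ outside.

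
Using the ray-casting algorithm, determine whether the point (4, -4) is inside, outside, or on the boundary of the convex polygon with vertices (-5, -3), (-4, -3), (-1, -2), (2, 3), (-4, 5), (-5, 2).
The point (4, -4) lies strictly outside the polygon

Cast a horizontal ray to the right from the query point and count how many polygon edges it crosses (each edge strictly once or zero times, handled with the usual half-open convention). 
Parity of crossings → even ⇒ outside.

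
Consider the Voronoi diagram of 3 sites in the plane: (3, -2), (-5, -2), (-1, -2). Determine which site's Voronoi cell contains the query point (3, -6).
Nearest site = (3, -2)

The Voronoi cell of site s contains exactly those query points closer to s than to any other site. Compute squared distances from q = (3, -6) to each site:
  (3 − 3)² + (-2 − -6)² = 16
  (-1 − 3)² + (-2 − -6)² = 32
  (-5 − 3)² + (-2 − -6)² = 80
Minimum is attained by (3, -2), so q lies in its Voronoi cell.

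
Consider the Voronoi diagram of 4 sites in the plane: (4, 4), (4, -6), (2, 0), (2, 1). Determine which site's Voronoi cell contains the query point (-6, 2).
Nearest site = (2, 1)

The Voronoi cell of site s contains exactly those query points closer to s than to any other site. Compute squared distances from q = (-6, 2) to each site:
  (2 − -6)² + (1 − 2)² = 65
  (2 − -6)² + (0 − 2)² = 68
  (4 − -6)² + (4 − 2)² = 104
  (4 − -6)² + (-6 − 2)² = 164
Minimum is attained by (2, 1), so q lies in its Voronoi cell.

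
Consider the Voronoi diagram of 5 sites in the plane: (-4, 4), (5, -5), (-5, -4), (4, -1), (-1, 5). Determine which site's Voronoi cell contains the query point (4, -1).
Nearest site = (4, -1)

The Voronoi cell of site s contains exactly those query points closer to s than to any other site. Compute squared distances from q = (4, -1) to each site:
  (4 − 4)² + (-1 − -1)² = 0
  (5 − 4)² + (-5 − -1)² = 17
  (-1 − 4)² + (5 − -1)² = 61
  (-4 − 4)² + (4 − -1)² = 89
  (-5 − 4)² + (-4 − -1)² = 90
Minimum is attained by (4, -1), so q lies in its Voronoi cell.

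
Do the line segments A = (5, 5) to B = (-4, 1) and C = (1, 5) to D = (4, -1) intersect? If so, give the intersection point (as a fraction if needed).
Yes; intersection at (19/11, 39/11) (t = 4/11 on AB, s = 8/33 on CD)

Parametrize AB as A + t(B − A) = (5 + -9 t, 5 + -4 t) and CD as C + s(D − C) = (1 + 3 s, 5 + -6 s). Solve the linear system for (t, s). Determinant = -66 ≠ 0, so a unique intersection of the containing lines exists. Solution: t = 4/11, s = 8/33 — both in [0, 1], so the segments cross. Intersection point: (19/11, 39/11).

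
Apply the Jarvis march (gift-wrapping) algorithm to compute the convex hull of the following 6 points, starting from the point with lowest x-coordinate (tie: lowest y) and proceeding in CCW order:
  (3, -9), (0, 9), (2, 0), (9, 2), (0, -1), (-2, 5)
Hull (CCW) = [(-2, 5), (0, -1), (3, -9), (9, 2), (0, 9)]

Jarvis march: at each step, from the current hull vertex p, select the next vertex q as the point such that every other point lies strictly to the left of (or on) the directed line p → q. (Equivalently: for every other point r, the cross product (q − p) × (r − p) ≥ 0.)
Starting point (lowest x, tie lowest y): (-2, 5). Wrap until returning to start. Resulting hull: (-2, 5), (0, -1), (3, -9), (9, 2), (0, 9).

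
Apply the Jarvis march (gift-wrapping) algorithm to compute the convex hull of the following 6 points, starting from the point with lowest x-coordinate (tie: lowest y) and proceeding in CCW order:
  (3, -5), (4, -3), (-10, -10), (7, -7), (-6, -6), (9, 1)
Hull (CCW) = [(-10, -10), (7, -7), (9, 1), (-6, -6)]

Jarvis march: at each step, from the current hull vertex p, select the next vertex q as the point such that every other point lies strictly to the left of (or on) the directed line p → q. (Equivalently: for every other point r, the cross product (q − p) × (r − p) ≥ 0.)
Starting point (lowest x, tie lowest y): (-10, -10). Wrap until returning to start. Resulting hull: (-10, -10), (7, -7), (9, 1), (-6, -6).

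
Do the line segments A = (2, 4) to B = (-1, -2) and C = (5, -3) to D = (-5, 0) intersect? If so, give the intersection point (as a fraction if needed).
Yes; intersection at (-15/23, -30/23) (t = 61/69 on AB, s = 13/23 on CD)

Parametrize AB as A + t(B − A) = (2 + -3 t, 4 + -6 t) and CD as C + s(D − C) = (5 + -10 s, -3 + 3 s). Solve the linear system for (t, s). Determinant = 69 ≠ 0, so a unique intersection of the containing lines exists. Solution: t = 61/69, s = 13/23 — both in [0, 1], so the segments cross. Intersection point: (-15/23, -30/23).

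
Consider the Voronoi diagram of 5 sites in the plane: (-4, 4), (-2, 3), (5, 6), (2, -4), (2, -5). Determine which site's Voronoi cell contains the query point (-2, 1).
Nearest site = (-2, 3)

The Voronoi cell of site s contains exactly those query points closer to s than to any other site. Compute squared distances from q = (-2, 1) to each site:
  (-2 − -2)² + (3 − 1)² = 4
  (-4 − -2)² + (4 − 1)² = 13
  (2 − -2)² + (-4 − 1)² = 41
  (2 − -2)² + (-5 − 1)² = 52
  (5 − -2)² + (6 − 1)² = 74
Minimum is attained by (-2, 3), so q lies in its Voronoi cell.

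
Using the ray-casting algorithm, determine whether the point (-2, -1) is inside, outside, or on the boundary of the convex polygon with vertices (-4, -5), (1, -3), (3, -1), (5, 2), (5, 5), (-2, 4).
The point (-2, -1) lies strictly inside the polygon

Cast a horizontal ray to the right from the query point and count how many polygon edges it crosses (each edge strictly once or zero times, handled with the usual half-open convention). 
Parity of crossings → odd ⇒ inside.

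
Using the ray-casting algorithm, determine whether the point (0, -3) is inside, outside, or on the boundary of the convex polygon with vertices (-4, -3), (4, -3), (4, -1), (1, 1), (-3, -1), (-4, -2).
The point (0, -3) lies on the polygon boundary

Boundary check: the query satisfies the collinearity and bounding-box conditions for some polygon edge, so it lies exactly on the boundary.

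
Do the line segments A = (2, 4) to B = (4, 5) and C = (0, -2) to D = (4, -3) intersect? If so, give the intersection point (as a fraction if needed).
No (intersection of containing lines falls outside at least one segment)

Parametrize and solve: t = -13/3, s = -5/3. At least one of these is outside [0, 1], so the segments do not intersect.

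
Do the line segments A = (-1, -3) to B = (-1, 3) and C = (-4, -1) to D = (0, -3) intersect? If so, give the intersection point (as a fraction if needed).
Yes; intersection at (-1, -5/2) (t = 1/12 on AB, s = 3/4 on CD)

Parametrize AB as A + t(B − A) = (-1 + 0 t, -3 + 6 t) and CD as C + s(D − C) = (-4 + 4 s, -1 + -2 s). Solve the linear system for (t, s). Determinant = 24 ≠ 0, so a unique intersection of the containing lines exists. Solution: t = 1/12, s = 3/4 — both in [0, 1], so the segments cross. Intersection point: (-1, -5/2).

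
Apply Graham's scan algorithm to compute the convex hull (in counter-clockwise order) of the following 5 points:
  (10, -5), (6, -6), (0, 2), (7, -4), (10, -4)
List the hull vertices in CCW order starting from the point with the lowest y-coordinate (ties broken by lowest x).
Hull (CCW) = [(6, -6), (10, -5), (10, -4), (0, 2)]

Graham scan procedure:
  1. Find the pivot p₀ = point with lowest y (tie → lowest x): (6, -6).
  2. Sort the remaining points by polar angle around p₀.
  3. Walk through sorted points, maintaining a stack; pop the top while the last three entries make a non-left turn (cross product ≤ 0).
  4. Final stack is the convex hull in CCW order: (6, -6), (10, -5), (10, -4), (0, 2).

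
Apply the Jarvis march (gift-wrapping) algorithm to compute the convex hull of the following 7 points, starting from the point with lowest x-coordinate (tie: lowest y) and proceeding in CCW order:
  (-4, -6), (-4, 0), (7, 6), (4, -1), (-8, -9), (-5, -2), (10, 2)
Hull (CCW) = [(-8, -9), (10, 2), (7, 6), (-4, 0), (-5, -2)]

Jarvis march: at each step, from the current hull vertex p, select the next vertex q as the point such that every other point lies strictly to the left of (or on) the directed line p → q. (Equivalently: for every other point r, the cross product (q − p) × (r − p) ≥ 0.)
Starting point (lowest x, tie lowest y): (-8, -9). Wrap until returning to start. Resulting hull: (-8, -9), (10, 2), (7, 6), (-4, 0), (-5, -2).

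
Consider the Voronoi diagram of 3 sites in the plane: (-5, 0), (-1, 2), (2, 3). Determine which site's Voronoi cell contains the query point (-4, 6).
Nearest site = (-1, 2)

The Voronoi cell of site s contains exactly those query points closer to s than to any other site. Compute squared distances from q = (-4, 6) to each site:
  (-1 − -4)² + (2 − 6)² = 25
  (-5 − -4)² + (0 − 6)² = 37
  (2 − -4)² + (3 − 6)² = 45
Minimum is attained by (-1, 2), so q lies in its Voronoi cell.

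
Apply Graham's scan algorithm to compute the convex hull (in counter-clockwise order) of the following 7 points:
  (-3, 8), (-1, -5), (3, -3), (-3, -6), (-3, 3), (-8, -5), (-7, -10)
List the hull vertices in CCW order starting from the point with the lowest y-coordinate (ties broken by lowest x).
Hull (CCW) = [(-7, -10), (3, -3), (-3, 8), (-8, -5)]

Graham scan procedure:
  1. Find the pivot p₀ = point with lowest y (tie → lowest x): (-7, -10).
  2. Sort the remaining points by polar angle around p₀.
  3. Walk through sorted points, maintaining a stack; pop the top while the last three entries make a non-left turn (cross product ≤ 0).
  4. Final stack is the convex hull in CCW order: (-7, -10), (3, -3), (-3, 8), (-8, -5).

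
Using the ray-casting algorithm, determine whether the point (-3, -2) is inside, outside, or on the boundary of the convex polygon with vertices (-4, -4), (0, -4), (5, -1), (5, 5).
The point (-3, -2) lies strictly outside the polygon

Cast a horizontal ray to the right from the query point and count how many polygon edges it crosses (each edge strictly once or zero times, handled with the usual half-open convention). 
Parity of crossings → even ⇒ outside.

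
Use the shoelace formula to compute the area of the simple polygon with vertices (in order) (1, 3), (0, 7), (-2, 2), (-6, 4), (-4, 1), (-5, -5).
Area = 25

Shoelace formula: Area = (1/2) |Σ_i (x_i · y_{i+1} − x_{i+1} · y_i)| (indices mod n). Compute each cross term:
  (1)(7) − (0)(3) = 7
  (0)(2) − (-2)(7) = 14
  (-2)(4) − (-6)(2) = 4
  (-6)(1) − (-4)(4) = 10
  (-4)(-5) − (-5)(1) = 25
  (-5)(3) − (1)(-5) = -10
Sum = 50, so (signed) Area = 50/2 = 25, |Area| = 25.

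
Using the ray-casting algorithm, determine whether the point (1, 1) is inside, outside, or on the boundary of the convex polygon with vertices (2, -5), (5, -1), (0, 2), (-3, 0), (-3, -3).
The point (1, 1) lies strictly inside the polygon

Cast a horizontal ray to the right from the query point and count how many polygon edges it crosses (each edge strictly once or zero times, handled with the usual half-open convention). 
Parity of crossings → odd ⇒ inside.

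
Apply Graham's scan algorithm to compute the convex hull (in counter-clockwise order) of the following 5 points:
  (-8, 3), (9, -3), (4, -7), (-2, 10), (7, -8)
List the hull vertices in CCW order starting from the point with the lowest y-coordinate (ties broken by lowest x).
Hull (CCW) = [(7, -8), (9, -3), (-2, 10), (-8, 3), (4, -7)]

Graham scan procedure:
  1. Find the pivot p₀ = point with lowest y (tie → lowest x): (7, -8).
  2. Sort the remaining points by polar angle around p₀.
  3. Walk through sorted points, maintaining a stack; pop the top while the last three entries make a non-left turn (cross product ≤ 0).
  4. Final stack is the convex hull in CCW order: (7, -8), (9, -3), (-2, 10), (-8, 3), (4, -7).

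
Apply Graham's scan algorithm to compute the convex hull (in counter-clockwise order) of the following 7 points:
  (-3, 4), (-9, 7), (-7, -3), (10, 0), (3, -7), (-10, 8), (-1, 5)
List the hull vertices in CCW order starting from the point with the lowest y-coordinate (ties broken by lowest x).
Hull (CCW) = [(3, -7), (10, 0), (-1, 5), (-10, 8), (-7, -3)]

Graham scan procedure:
  1. Find the pivot p₀ = point with lowest y (tie → lowest x): (3, -7).
  2. Sort the remaining points by polar angle around p₀.
  3. Walk through sorted points, maintaining a stack; pop the top while the last three entries make a non-left turn (cross product ≤ 0).
  4. Final stack is the convex hull in CCW order: (3, -7), (10, 0), (-1, 5), (-10, 8), (-7, -3).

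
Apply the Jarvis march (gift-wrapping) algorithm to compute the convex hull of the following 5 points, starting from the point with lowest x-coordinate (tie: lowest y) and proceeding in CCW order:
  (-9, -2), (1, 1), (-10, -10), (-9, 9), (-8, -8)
Hull (CCW) = [(-10, -10), (1, 1), (-9, 9)]

Jarvis march: at each step, from the current hull vertex p, select the next vertex q as the point such that every other point lies strictly to the left of (or on) the directed line p → q. (Equivalently: for every other point r, the cross product (q − p) × (r − p) ≥ 0.)
Starting point (lowest x, tie lowest y): (-10, -10). Wrap until returning to start. Resulting hull: (-10, -10), (1, 1), (-9, 9).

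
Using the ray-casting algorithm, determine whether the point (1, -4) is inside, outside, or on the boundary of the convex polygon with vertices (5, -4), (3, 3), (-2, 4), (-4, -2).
The point (1, -4) lies strictly outside the polygon

Cast a horizontal ray to the right from the query point and count how many polygon edges it crosses (each edge strictly once or zero times, handled with the usual half-open convention). 
Parity of crossings → even ⇒ outside.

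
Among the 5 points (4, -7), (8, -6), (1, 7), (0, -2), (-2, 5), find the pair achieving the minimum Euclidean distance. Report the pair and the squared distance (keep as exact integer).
Pair = ((1, 7), (-2, 5)); squared distance = 13

Compute all C(5, 2) = 10 pairwise squared distances (x_i − x_j)² + (y_i − y_j)². The minimum is 13, attained by the pair ((1, 7), (-2, 5)).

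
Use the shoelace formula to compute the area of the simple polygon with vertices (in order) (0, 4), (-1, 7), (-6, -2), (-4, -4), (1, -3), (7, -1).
Area = 64

Shoelace formula: Area = (1/2) |Σ_i (x_i · y_{i+1} − x_{i+1} · y_i)| (indices mod n). Compute each cross term:
  (0)(7) − (-1)(4) = 4
  (-1)(-2) − (-6)(7) = 44
  (-6)(-4) − (-4)(-2) = 16
  (-4)(-3) − (1)(-4) = 16
  (1)(-1) − (7)(-3) = 20
  (7)(4) − (0)(-1) = 28
Sum = 128, so (signed) Area = 128/2 = 64, |Area| = 64.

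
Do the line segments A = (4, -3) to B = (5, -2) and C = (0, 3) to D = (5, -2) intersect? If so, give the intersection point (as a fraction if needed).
Yes; intersection at (5, -2) (t = 1 on AB, s = 1 on CD)

Parametrize AB as A + t(B − A) = (4 + 1 t, -3 + 1 t) and CD as C + s(D − C) = (0 + 5 s, 3 + -5 s). Solve the linear system for (t, s). Determinant = 10 ≠ 0, so a unique intersection of the containing lines exists. Solution: t = 1, s = 1 — both in [0, 1], so the segments cross. Intersection point: (5, -2).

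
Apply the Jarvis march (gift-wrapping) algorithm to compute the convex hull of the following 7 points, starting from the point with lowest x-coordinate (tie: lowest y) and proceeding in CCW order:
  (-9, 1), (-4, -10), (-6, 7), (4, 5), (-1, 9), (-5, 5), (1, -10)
Hull (CCW) = [(-9, 1), (-4, -10), (1, -10), (4, 5), (-1, 9), (-6, 7)]

Jarvis march: at each step, from the current hull vertex p, select the next vertex q as the point such that every other point lies strictly to the left of (or on) the directed line p → q. (Equivalently: for every other point r, the cross product (q − p) × (r − p) ≥ 0.)
Starting point (lowest x, tie lowest y): (-9, 1). Wrap until returning to start. Resulting hull: (-9, 1), (-4, -10), (1, -10), (4, 5), (-1, 9), (-6, 7).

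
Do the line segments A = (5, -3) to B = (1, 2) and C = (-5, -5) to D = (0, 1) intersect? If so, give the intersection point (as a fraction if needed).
No (intersection of containing lines falls outside at least one segment)

Parametrize and solve: t = 50/49, s = 58/49. At least one of these is outside [0, 1], so the segments do not intersect.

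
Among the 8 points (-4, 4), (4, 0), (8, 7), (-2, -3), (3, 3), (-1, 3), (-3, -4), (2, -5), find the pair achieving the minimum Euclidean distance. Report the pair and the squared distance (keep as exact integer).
Pair = ((-2, -3), (-3, -4)); squared distance = 2

Compute all C(8, 2) = 28 pairwise squared distances (x_i − x_j)² + (y_i − y_j)². The minimum is 2, attained by the pair ((-2, -3), (-3, -4)).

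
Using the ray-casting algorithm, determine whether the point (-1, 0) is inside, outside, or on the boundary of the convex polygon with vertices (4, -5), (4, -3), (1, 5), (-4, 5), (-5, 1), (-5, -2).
The point (-1, 0) lies strictly inside the polygon

Cast a horizontal ray to the right from the query point and count how many polygon edges it crosses (each edge strictly once or zero times, handled with the usual half-open convention). 
Parity of crossings → odd ⇒ inside.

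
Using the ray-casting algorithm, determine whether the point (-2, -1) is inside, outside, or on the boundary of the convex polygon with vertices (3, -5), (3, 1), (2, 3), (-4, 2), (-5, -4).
The point (-2, -1) lies strictly inside the polygon

Cast a horizontal ray to the right from the query point and count how many polygon edges it crosses (each edge strictly once or zero times, handled with the usual half-open convention). 
Parity of crossings → odd ⇒ inside.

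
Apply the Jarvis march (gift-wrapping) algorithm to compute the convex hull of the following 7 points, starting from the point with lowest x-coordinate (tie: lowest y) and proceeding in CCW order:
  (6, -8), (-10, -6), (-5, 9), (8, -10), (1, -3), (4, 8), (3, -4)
Hull (CCW) = [(-10, -6), (8, -10), (4, 8), (-5, 9)]

Jarvis march: at each step, from the current hull vertex p, select the next vertex q as the point such that every other point lies strictly to the left of (or on) the directed line p → q. (Equivalently: for every other point r, the cross product (q − p) × (r − p) ≥ 0.)
Starting point (lowest x, tie lowest y): (-10, -6). Wrap until returning to start. Resulting hull: (-10, -6), (8, -10), (4, 8), (-5, 9).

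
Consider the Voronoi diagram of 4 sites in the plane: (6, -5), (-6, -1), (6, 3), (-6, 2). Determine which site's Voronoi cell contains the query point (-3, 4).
Nearest site = (-6, 2)

The Voronoi cell of site s contains exactly those query points closer to s than to any other site. Compute squared distances from q = (-3, 4) to each site:
  (-6 − -3)² + (2 − 4)² = 13
  (-6 − -3)² + (-1 − 4)² = 34
  (6 − -3)² + (3 − 4)² = 82
  (6 − -3)² + (-5 − 4)² = 162
Minimum is attained by (-6, 2), so q lies in its Voronoi cell.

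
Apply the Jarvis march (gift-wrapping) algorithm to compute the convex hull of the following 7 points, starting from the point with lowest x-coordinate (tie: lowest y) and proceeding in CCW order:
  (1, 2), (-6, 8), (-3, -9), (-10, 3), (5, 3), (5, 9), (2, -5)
Hull (CCW) = [(-10, 3), (-3, -9), (2, -5), (5, 3), (5, 9), (-6, 8)]

Jarvis march: at each step, from the current hull vertex p, select the next vertex q as the point such that every other point lies strictly to the left of (or on) the directed line p → q. (Equivalently: for every other point r, the cross product (q − p) × (r − p) ≥ 0.)
Starting point (lowest x, tie lowest y): (-10, 3). Wrap until returning to start. Resulting hull: (-10, 3), (-3, -9), (2, -5), (5, 3), (5, 9), (-6, 8).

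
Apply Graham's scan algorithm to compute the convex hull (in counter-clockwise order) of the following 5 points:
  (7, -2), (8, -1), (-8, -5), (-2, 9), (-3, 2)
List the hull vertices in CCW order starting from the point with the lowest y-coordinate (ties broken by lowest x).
Hull (CCW) = [(-8, -5), (7, -2), (8, -1), (-2, 9)]

Graham scan procedure:
  1. Find the pivot p₀ = point with lowest y (tie → lowest x): (-8, -5).
  2. Sort the remaining points by polar angle around p₀.
  3. Walk through sorted points, maintaining a stack; pop the top while the last three entries make a non-left turn (cross product ≤ 0).
  4. Final stack is the convex hull in CCW order: (-8, -5), (7, -2), (8, -1), (-2, 9).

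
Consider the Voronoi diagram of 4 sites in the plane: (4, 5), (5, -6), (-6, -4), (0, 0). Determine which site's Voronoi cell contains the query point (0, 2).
Nearest site = (0, 0)

The Voronoi cell of site s contains exactly those query points closer to s than to any other site. Compute squared distances from q = (0, 2) to each site:
  (0 − 0)² + (0 − 2)² = 4
  (4 − 0)² + (5 − 2)² = 25
  (-6 − 0)² + (-4 − 2)² = 72
  (5 − 0)² + (-6 − 2)² = 89
Minimum is attained by (0, 0), so q lies in its Voronoi cell.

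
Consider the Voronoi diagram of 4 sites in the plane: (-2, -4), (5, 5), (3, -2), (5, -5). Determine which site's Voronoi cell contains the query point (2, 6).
Nearest site = (5, 5)

The Voronoi cell of site s contains exactly those query points closer to s than to any other site. Compute squared distances from q = (2, 6) to each site:
  (5 − 2)² + (5 − 6)² = 10
  (3 − 2)² + (-2 − 6)² = 65
  (-2 − 2)² + (-4 − 6)² = 116
  (5 − 2)² + (-5 − 6)² = 130
Minimum is attained by (5, 5), so q lies in its Voronoi cell.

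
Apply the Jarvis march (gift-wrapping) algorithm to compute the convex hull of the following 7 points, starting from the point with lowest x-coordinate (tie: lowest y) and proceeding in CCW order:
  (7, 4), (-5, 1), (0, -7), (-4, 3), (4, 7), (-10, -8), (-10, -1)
Hull (CCW) = [(-10, -8), (0, -7), (7, 4), (4, 7), (-4, 3), (-10, -1)]

Jarvis march: at each step, from the current hull vertex p, select the next vertex q as the point such that every other point lies strictly to the left of (or on) the directed line p → q. (Equivalently: for every other point r, the cross product (q − p) × (r − p) ≥ 0.)
Starting point (lowest x, tie lowest y): (-10, -8). Wrap until returning to start. Resulting hull: (-10, -8), (0, -7), (7, 4), (4, 7), (-4, 3), (-10, -1).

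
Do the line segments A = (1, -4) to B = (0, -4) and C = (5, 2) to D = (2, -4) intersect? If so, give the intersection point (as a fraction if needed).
No (intersection of containing lines falls outside at least one segment)

Parametrize and solve: t = -1, s = 1. At least one of these is outside [0, 1], so the segments do not intersect.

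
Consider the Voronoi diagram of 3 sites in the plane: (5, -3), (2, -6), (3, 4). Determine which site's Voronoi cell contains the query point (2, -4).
Nearest site = (2, -6)

The Voronoi cell of site s contains exactly those query points closer to s than to any other site. Compute squared distances from q = (2, -4) to each site:
  (2 − 2)² + (-6 − -4)² = 4
  (5 − 2)² + (-3 − -4)² = 10
  (3 − 2)² + (4 − -4)² = 65
Minimum is attained by (2, -6), so q lies in its Voronoi cell.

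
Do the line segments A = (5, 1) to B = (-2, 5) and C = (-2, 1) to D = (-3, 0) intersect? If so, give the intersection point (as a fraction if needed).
No (intersection of containing lines falls outside at least one segment)

Parametrize and solve: t = 7/11, s = -28/11. At least one of these is outside [0, 1], so the segments do not intersect.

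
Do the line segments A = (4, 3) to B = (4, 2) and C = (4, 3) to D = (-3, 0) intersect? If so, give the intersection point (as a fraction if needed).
Yes; intersection at (4, 3) (t = 0 on AB, s = 0 on CD)

Parametrize AB as A + t(B − A) = (4 + 0 t, 3 + -1 t) and CD as C + s(D − C) = (4 + -7 s, 3 + -3 s). Solve the linear system for (t, s). Determinant = 7 ≠ 0, so a unique intersection of the containing lines exists. Solution: t = 0, s = 0 — both in [0, 1], so the segments cross. Intersection point: (4, 3).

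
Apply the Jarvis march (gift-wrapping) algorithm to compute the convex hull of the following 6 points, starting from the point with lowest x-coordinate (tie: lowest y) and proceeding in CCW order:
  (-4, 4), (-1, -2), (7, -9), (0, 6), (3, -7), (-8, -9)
Hull (CCW) = [(-8, -9), (7, -9), (0, 6), (-4, 4)]

Jarvis march: at each step, from the current hull vertex p, select the next vertex q as the point such that every other point lies strictly to the left of (or on) the directed line p → q. (Equivalently: for every other point r, the cross product (q − p) × (r − p) ≥ 0.)
Starting point (lowest x, tie lowest y): (-8, -9). Wrap until returning to start. Resulting hull: (-8, -9), (7, -9), (0, 6), (-4, 4).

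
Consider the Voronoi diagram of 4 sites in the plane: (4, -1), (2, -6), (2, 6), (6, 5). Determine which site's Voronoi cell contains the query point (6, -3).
Nearest site = (4, -1)

The Voronoi cell of site s contains exactly those query points closer to s than to any other site. Compute squared distances from q = (6, -3) to each site:
  (4 − 6)² + (-1 − -3)² = 8
  (2 − 6)² + (-6 − -3)² = 25
  (6 − 6)² + (5 − -3)² = 64
  (2 − 6)² + (6 − -3)² = 97
Minimum is attained by (4, -1), so q lies in its Voronoi cell.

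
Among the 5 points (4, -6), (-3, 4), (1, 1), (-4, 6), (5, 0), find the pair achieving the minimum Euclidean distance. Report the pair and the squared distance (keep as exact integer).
Pair = ((-3, 4), (-4, 6)); squared distance = 5

Compute all C(5, 2) = 10 pairwise squared distances (x_i − x_j)² + (y_i − y_j)². The minimum is 5, attained by the pair ((-3, 4), (-4, 6)).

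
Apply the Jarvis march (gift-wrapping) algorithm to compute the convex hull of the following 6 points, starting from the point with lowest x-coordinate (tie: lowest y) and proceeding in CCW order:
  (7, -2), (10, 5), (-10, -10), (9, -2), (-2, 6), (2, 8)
Hull (CCW) = [(-10, -10), (9, -2), (10, 5), (2, 8), (-2, 6)]

Jarvis march: at each step, from the current hull vertex p, select the next vertex q as the point such that every other point lies strictly to the left of (or on) the directed line p → q. (Equivalently: for every other point r, the cross product (q − p) × (r − p) ≥ 0.)
Starting point (lowest x, tie lowest y): (-10, -10). Wrap until returning to start. Resulting hull: (-10, -10), (9, -2), (10, 5), (2, 8), (-2, 6).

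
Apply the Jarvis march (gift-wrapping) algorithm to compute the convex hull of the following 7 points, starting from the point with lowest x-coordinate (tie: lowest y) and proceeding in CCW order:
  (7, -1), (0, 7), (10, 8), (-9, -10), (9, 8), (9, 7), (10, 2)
Hull (CCW) = [(-9, -10), (7, -1), (10, 2), (10, 8), (9, 8), (0, 7)]

Jarvis march: at each step, from the current hull vertex p, select the next vertex q as the point such that every other point lies strictly to the left of (or on) the directed line p → q. (Equivalently: for every other point r, the cross product (q − p) × (r − p) ≥ 0.)
Starting point (lowest x, tie lowest y): (-9, -10). Wrap until returning to start. Resulting hull: (-9, -10), (7, -1), (10, 2), (10, 8), (9, 8), (0, 7).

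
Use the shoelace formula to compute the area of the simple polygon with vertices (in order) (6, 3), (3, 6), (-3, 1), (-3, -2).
Area = 30

Shoelace formula: Area = (1/2) |Σ_i (x_i · y_{i+1} − x_{i+1} · y_i)| (indices mod n). Compute each cross term:
  (6)(6) − (3)(3) = 27
  (3)(1) − (-3)(6) = 21
  (-3)(-2) − (-3)(1) = 9
  (-3)(3) − (6)(-2) = 3
Sum = 60, so (signed) Area = 60/2 = 30, |Area| = 30.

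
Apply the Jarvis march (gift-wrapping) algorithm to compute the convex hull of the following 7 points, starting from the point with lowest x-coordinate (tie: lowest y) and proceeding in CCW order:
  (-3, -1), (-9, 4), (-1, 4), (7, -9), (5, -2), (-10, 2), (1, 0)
Hull (CCW) = [(-10, 2), (7, -9), (5, -2), (-1, 4), (-9, 4)]

Jarvis march: at each step, from the current hull vertex p, select the next vertex q as the point such that every other point lies strictly to the left of (or on) the directed line p → q. (Equivalently: for every other point r, the cross product (q − p) × (r − p) ≥ 0.)
Starting point (lowest x, tie lowest y): (-10, 2). Wrap until returning to start. Resulting hull: (-10, 2), (7, -9), (5, -2), (-1, 4), (-9, 4).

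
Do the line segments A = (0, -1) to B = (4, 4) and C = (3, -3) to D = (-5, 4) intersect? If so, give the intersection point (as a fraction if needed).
Yes; intersection at (5/17, -43/68) (t = 5/68 on AB, s = 23/68 on CD)

Parametrize AB as A + t(B − A) = (0 + 4 t, -1 + 5 t) and CD as C + s(D − C) = (3 + -8 s, -3 + 7 s). Solve the linear system for (t, s). Determinant = -68 ≠ 0, so a unique intersection of the containing lines exists. Solution: t = 5/68, s = 23/68 — both in [0, 1], so the segments cross. Intersection point: (5/17, -43/68).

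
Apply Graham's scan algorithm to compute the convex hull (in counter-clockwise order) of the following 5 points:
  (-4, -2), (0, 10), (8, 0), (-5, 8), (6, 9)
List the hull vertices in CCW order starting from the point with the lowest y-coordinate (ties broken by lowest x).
Hull (CCW) = [(-4, -2), (8, 0), (6, 9), (0, 10), (-5, 8)]

Graham scan procedure:
  1. Find the pivot p₀ = point with lowest y (tie → lowest x): (-4, -2).
  2. Sort the remaining points by polar angle around p₀.
  3. Walk through sorted points, maintaining a stack; pop the top while the last three entries make a non-left turn (cross product ≤ 0).
  4. Final stack is the convex hull in CCW order: (-4, -2), (8, 0), (6, 9), (0, 10), (-5, 8).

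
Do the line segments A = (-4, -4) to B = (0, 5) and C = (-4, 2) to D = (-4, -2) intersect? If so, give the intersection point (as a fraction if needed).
No (intersection of containing lines falls outside at least one segment)

Parametrize and solve: t = 0, s = 3/2. At least one of these is outside [0, 1], so the segments do not intersect.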